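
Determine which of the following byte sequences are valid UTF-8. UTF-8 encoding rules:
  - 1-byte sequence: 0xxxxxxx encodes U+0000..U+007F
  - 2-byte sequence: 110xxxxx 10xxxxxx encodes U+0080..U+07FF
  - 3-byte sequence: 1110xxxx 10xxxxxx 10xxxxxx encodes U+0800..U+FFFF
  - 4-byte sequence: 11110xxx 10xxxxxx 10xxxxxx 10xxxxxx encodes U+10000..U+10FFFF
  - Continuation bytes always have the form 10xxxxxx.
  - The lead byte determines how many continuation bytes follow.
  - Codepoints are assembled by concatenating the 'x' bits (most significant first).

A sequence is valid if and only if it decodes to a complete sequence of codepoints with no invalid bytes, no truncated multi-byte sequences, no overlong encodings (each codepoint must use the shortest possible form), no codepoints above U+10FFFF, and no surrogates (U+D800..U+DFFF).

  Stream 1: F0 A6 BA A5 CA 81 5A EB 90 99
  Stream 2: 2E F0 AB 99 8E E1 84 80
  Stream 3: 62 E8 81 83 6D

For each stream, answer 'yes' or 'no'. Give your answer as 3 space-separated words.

Stream 1: decodes cleanly. VALID
Stream 2: decodes cleanly. VALID
Stream 3: decodes cleanly. VALID

Answer: yes yes yes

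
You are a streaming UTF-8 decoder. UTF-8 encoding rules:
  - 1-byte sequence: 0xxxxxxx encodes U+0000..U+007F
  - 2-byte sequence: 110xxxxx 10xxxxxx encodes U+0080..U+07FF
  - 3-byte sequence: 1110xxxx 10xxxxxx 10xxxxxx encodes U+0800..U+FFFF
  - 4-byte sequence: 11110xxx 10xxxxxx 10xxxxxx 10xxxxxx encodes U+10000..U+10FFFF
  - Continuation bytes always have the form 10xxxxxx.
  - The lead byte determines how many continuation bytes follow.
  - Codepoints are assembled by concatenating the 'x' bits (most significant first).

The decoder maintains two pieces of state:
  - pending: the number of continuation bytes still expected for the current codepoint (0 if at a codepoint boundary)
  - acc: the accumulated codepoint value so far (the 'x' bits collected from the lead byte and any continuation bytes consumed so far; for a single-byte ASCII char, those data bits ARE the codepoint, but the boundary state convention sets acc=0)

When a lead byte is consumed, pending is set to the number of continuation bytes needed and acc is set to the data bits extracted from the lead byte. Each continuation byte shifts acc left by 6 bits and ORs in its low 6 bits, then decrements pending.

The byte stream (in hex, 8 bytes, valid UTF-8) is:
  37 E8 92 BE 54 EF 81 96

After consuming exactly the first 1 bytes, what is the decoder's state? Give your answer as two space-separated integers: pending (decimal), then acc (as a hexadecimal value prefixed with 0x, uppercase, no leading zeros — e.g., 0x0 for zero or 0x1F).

Byte[0]=37: 1-byte. pending=0, acc=0x0

Answer: 0 0x0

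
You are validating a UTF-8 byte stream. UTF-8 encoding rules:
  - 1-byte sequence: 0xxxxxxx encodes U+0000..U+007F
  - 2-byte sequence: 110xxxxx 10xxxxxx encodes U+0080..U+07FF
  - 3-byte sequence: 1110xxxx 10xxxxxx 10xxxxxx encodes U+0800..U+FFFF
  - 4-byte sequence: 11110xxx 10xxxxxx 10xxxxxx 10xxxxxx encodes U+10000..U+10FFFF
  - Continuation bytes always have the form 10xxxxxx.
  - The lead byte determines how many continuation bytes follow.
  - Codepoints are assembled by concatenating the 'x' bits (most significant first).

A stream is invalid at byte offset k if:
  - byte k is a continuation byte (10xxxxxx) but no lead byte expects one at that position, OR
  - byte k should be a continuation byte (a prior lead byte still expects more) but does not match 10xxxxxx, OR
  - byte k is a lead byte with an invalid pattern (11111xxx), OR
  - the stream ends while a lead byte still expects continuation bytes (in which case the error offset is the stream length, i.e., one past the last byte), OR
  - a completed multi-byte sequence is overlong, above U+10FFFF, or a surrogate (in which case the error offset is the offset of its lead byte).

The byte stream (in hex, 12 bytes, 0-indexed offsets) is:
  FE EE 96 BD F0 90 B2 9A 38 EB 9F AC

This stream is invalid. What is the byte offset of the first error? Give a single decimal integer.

Byte[0]=FE: INVALID lead byte (not 0xxx/110x/1110/11110)

Answer: 0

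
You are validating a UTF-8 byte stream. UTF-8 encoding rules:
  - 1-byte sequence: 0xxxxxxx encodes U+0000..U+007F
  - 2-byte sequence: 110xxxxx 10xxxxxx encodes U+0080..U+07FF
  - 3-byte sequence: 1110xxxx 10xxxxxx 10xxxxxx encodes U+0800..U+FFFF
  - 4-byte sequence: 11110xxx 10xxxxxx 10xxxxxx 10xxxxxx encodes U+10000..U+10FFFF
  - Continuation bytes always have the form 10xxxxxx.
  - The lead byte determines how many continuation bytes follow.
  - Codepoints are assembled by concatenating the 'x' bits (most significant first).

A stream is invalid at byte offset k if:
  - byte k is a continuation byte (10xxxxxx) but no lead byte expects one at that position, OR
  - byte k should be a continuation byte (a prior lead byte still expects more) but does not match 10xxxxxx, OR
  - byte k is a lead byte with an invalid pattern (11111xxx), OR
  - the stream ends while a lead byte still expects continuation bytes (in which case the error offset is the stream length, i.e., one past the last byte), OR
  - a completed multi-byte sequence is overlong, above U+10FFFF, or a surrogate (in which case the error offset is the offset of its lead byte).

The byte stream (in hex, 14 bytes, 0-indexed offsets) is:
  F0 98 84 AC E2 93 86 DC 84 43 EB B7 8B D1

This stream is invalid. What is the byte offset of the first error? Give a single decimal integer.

Byte[0]=F0: 4-byte lead, need 3 cont bytes. acc=0x0
Byte[1]=98: continuation. acc=(acc<<6)|0x18=0x18
Byte[2]=84: continuation. acc=(acc<<6)|0x04=0x604
Byte[3]=AC: continuation. acc=(acc<<6)|0x2C=0x1812C
Completed: cp=U+1812C (starts at byte 0)
Byte[4]=E2: 3-byte lead, need 2 cont bytes. acc=0x2
Byte[5]=93: continuation. acc=(acc<<6)|0x13=0x93
Byte[6]=86: continuation. acc=(acc<<6)|0x06=0x24C6
Completed: cp=U+24C6 (starts at byte 4)
Byte[7]=DC: 2-byte lead, need 1 cont bytes. acc=0x1C
Byte[8]=84: continuation. acc=(acc<<6)|0x04=0x704
Completed: cp=U+0704 (starts at byte 7)
Byte[9]=43: 1-byte ASCII. cp=U+0043
Byte[10]=EB: 3-byte lead, need 2 cont bytes. acc=0xB
Byte[11]=B7: continuation. acc=(acc<<6)|0x37=0x2F7
Byte[12]=8B: continuation. acc=(acc<<6)|0x0B=0xBDCB
Completed: cp=U+BDCB (starts at byte 10)
Byte[13]=D1: 2-byte lead, need 1 cont bytes. acc=0x11
Byte[14]: stream ended, expected continuation. INVALID

Answer: 14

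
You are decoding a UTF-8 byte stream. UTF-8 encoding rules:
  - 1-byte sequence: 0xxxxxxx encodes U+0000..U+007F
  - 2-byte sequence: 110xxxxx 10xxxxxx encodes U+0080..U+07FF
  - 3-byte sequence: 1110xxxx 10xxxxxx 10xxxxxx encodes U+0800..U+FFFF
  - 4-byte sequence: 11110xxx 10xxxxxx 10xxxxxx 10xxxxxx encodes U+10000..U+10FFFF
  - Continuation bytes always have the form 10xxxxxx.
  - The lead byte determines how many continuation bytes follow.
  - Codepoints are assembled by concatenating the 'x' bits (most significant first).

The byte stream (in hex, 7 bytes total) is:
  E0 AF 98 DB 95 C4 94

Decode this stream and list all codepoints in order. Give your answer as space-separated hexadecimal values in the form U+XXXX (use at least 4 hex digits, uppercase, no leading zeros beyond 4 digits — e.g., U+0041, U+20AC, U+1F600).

Byte[0]=E0: 3-byte lead, need 2 cont bytes. acc=0x0
Byte[1]=AF: continuation. acc=(acc<<6)|0x2F=0x2F
Byte[2]=98: continuation. acc=(acc<<6)|0x18=0xBD8
Completed: cp=U+0BD8 (starts at byte 0)
Byte[3]=DB: 2-byte lead, need 1 cont bytes. acc=0x1B
Byte[4]=95: continuation. acc=(acc<<6)|0x15=0x6D5
Completed: cp=U+06D5 (starts at byte 3)
Byte[5]=C4: 2-byte lead, need 1 cont bytes. acc=0x4
Byte[6]=94: continuation. acc=(acc<<6)|0x14=0x114
Completed: cp=U+0114 (starts at byte 5)

Answer: U+0BD8 U+06D5 U+0114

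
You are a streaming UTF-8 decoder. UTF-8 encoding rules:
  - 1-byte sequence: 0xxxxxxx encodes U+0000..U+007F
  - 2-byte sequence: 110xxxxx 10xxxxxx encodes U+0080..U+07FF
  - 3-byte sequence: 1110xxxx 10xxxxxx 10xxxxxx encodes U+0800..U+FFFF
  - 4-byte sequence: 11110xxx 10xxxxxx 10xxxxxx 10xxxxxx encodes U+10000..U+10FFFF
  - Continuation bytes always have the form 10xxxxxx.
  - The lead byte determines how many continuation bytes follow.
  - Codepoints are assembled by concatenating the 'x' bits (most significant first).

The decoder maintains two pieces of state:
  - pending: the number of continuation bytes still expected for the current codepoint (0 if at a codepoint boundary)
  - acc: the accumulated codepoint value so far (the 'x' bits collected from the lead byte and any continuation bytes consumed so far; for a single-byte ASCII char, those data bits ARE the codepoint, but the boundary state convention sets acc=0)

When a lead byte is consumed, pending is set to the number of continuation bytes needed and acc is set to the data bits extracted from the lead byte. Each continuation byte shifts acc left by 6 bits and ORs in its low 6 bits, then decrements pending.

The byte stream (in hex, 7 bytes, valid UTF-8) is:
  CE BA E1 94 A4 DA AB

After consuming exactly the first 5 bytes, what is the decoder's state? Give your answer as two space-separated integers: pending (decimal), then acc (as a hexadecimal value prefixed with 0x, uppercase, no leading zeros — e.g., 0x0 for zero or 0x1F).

Byte[0]=CE: 2-byte lead. pending=1, acc=0xE
Byte[1]=BA: continuation. acc=(acc<<6)|0x3A=0x3BA, pending=0
Byte[2]=E1: 3-byte lead. pending=2, acc=0x1
Byte[3]=94: continuation. acc=(acc<<6)|0x14=0x54, pending=1
Byte[4]=A4: continuation. acc=(acc<<6)|0x24=0x1524, pending=0

Answer: 0 0x1524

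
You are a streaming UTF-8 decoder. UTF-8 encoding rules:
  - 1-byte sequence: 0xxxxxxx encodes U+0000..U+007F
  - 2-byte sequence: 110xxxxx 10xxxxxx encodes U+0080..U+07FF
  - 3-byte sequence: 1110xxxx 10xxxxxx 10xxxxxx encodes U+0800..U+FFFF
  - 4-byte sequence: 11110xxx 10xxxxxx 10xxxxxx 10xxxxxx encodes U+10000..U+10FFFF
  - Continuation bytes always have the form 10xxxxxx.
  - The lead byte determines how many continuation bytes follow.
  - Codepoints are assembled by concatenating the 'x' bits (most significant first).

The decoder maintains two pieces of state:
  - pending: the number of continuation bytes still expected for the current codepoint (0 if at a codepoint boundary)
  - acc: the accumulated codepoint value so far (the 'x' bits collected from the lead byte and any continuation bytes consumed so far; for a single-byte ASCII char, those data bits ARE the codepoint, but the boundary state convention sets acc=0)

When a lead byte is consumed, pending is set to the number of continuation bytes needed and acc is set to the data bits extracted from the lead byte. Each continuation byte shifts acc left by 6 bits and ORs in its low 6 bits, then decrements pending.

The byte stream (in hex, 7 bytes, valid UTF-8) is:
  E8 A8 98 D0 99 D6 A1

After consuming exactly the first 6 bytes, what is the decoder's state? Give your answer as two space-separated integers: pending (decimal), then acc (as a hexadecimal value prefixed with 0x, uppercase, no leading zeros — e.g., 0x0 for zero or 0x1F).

Byte[0]=E8: 3-byte lead. pending=2, acc=0x8
Byte[1]=A8: continuation. acc=(acc<<6)|0x28=0x228, pending=1
Byte[2]=98: continuation. acc=(acc<<6)|0x18=0x8A18, pending=0
Byte[3]=D0: 2-byte lead. pending=1, acc=0x10
Byte[4]=99: continuation. acc=(acc<<6)|0x19=0x419, pending=0
Byte[5]=D6: 2-byte lead. pending=1, acc=0x16

Answer: 1 0x16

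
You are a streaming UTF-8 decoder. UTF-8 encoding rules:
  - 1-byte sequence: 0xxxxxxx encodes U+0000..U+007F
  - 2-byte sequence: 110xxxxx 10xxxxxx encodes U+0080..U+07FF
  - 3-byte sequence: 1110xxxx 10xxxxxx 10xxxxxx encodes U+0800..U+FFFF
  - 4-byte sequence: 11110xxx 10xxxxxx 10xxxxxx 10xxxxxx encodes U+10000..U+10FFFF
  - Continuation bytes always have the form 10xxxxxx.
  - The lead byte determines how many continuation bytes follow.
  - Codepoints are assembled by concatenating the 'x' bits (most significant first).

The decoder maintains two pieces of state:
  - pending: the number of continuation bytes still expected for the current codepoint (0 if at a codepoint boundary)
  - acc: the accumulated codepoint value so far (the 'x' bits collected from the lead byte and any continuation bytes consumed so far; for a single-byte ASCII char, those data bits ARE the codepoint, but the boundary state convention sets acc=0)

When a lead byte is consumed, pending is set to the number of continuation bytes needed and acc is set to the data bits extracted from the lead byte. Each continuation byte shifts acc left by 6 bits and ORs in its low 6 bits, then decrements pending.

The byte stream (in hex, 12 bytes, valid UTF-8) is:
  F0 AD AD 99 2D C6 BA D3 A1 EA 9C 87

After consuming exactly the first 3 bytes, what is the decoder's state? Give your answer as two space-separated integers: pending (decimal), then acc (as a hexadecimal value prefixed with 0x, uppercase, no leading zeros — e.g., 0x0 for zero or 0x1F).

Answer: 1 0xB6D

Derivation:
Byte[0]=F0: 4-byte lead. pending=3, acc=0x0
Byte[1]=AD: continuation. acc=(acc<<6)|0x2D=0x2D, pending=2
Byte[2]=AD: continuation. acc=(acc<<6)|0x2D=0xB6D, pending=1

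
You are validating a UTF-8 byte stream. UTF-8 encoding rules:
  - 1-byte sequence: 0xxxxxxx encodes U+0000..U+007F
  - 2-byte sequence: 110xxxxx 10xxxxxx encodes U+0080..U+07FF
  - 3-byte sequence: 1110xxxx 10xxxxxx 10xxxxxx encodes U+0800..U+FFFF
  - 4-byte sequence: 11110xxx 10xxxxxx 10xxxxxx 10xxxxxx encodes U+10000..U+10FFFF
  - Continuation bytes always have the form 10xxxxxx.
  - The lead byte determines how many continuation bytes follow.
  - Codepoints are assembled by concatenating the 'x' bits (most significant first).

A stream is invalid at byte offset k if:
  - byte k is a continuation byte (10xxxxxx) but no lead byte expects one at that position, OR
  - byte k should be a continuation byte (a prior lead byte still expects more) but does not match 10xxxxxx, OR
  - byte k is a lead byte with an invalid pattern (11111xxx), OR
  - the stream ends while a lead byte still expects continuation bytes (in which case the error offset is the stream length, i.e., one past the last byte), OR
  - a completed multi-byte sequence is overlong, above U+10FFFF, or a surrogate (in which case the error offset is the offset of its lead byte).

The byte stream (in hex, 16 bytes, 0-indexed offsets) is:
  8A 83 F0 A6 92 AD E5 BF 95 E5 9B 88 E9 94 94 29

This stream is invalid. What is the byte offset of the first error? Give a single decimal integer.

Answer: 0

Derivation:
Byte[0]=8A: INVALID lead byte (not 0xxx/110x/1110/11110)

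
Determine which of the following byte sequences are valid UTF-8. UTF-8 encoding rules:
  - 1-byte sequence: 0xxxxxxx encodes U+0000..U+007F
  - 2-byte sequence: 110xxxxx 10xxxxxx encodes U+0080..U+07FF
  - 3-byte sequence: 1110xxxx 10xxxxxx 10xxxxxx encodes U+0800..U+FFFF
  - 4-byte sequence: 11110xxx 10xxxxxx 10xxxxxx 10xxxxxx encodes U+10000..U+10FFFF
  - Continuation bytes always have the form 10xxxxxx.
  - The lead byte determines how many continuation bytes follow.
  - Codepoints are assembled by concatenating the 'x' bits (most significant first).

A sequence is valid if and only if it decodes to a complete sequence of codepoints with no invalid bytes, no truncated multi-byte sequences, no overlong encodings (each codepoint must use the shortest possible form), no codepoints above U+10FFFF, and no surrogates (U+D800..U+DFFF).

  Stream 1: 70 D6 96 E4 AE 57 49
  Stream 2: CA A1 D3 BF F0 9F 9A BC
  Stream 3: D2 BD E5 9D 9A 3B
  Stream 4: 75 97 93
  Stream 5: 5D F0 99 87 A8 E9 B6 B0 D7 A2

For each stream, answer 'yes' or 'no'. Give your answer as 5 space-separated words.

Answer: no yes yes no yes

Derivation:
Stream 1: error at byte offset 5. INVALID
Stream 2: decodes cleanly. VALID
Stream 3: decodes cleanly. VALID
Stream 4: error at byte offset 1. INVALID
Stream 5: decodes cleanly. VALID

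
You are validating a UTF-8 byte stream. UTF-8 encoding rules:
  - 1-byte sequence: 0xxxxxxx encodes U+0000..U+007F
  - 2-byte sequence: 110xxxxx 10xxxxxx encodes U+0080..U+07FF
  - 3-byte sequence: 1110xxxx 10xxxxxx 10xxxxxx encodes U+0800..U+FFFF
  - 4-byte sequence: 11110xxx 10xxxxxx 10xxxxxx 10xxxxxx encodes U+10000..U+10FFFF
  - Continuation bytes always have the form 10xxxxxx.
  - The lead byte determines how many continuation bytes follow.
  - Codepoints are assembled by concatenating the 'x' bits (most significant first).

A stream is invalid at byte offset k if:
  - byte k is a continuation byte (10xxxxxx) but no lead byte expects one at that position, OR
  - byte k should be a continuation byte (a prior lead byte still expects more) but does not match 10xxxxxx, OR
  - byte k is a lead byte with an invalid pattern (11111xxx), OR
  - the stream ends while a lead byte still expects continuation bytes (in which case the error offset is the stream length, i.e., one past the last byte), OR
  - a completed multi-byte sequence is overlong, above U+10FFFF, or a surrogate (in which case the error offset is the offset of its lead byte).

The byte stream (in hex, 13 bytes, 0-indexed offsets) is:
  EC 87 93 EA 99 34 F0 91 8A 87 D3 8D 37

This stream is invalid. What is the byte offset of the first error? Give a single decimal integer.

Answer: 5

Derivation:
Byte[0]=EC: 3-byte lead, need 2 cont bytes. acc=0xC
Byte[1]=87: continuation. acc=(acc<<6)|0x07=0x307
Byte[2]=93: continuation. acc=(acc<<6)|0x13=0xC1D3
Completed: cp=U+C1D3 (starts at byte 0)
Byte[3]=EA: 3-byte lead, need 2 cont bytes. acc=0xA
Byte[4]=99: continuation. acc=(acc<<6)|0x19=0x299
Byte[5]=34: expected 10xxxxxx continuation. INVALID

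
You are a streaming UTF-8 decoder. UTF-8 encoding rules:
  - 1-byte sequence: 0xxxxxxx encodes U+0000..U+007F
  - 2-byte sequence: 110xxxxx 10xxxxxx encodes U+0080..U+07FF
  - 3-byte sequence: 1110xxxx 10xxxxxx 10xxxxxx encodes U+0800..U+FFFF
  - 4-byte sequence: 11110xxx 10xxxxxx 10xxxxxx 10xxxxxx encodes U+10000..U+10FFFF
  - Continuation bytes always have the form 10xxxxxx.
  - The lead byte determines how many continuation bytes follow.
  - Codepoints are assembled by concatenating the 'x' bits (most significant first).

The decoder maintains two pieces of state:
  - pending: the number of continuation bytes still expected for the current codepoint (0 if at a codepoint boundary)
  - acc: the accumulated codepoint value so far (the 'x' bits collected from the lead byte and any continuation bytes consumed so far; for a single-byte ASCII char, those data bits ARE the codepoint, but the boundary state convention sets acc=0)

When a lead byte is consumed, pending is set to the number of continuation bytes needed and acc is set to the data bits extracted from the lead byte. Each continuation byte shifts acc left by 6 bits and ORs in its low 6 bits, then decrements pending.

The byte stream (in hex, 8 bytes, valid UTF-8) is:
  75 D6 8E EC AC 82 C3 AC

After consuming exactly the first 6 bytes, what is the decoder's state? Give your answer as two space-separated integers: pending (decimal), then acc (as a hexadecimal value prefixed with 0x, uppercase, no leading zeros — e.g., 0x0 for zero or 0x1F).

Byte[0]=75: 1-byte. pending=0, acc=0x0
Byte[1]=D6: 2-byte lead. pending=1, acc=0x16
Byte[2]=8E: continuation. acc=(acc<<6)|0x0E=0x58E, pending=0
Byte[3]=EC: 3-byte lead. pending=2, acc=0xC
Byte[4]=AC: continuation. acc=(acc<<6)|0x2C=0x32C, pending=1
Byte[5]=82: continuation. acc=(acc<<6)|0x02=0xCB02, pending=0

Answer: 0 0xCB02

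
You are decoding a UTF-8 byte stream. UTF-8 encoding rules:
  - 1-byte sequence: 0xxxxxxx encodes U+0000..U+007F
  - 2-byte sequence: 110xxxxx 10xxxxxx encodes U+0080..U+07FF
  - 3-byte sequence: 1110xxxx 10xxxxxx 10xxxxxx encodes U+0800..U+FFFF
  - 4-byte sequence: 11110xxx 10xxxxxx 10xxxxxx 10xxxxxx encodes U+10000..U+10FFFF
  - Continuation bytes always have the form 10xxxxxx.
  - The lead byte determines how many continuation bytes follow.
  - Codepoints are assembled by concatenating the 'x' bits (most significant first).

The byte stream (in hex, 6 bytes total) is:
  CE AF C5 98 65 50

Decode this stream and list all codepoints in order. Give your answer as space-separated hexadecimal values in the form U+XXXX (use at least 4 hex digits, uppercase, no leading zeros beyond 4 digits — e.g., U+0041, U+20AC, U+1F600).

Byte[0]=CE: 2-byte lead, need 1 cont bytes. acc=0xE
Byte[1]=AF: continuation. acc=(acc<<6)|0x2F=0x3AF
Completed: cp=U+03AF (starts at byte 0)
Byte[2]=C5: 2-byte lead, need 1 cont bytes. acc=0x5
Byte[3]=98: continuation. acc=(acc<<6)|0x18=0x158
Completed: cp=U+0158 (starts at byte 2)
Byte[4]=65: 1-byte ASCII. cp=U+0065
Byte[5]=50: 1-byte ASCII. cp=U+0050

Answer: U+03AF U+0158 U+0065 U+0050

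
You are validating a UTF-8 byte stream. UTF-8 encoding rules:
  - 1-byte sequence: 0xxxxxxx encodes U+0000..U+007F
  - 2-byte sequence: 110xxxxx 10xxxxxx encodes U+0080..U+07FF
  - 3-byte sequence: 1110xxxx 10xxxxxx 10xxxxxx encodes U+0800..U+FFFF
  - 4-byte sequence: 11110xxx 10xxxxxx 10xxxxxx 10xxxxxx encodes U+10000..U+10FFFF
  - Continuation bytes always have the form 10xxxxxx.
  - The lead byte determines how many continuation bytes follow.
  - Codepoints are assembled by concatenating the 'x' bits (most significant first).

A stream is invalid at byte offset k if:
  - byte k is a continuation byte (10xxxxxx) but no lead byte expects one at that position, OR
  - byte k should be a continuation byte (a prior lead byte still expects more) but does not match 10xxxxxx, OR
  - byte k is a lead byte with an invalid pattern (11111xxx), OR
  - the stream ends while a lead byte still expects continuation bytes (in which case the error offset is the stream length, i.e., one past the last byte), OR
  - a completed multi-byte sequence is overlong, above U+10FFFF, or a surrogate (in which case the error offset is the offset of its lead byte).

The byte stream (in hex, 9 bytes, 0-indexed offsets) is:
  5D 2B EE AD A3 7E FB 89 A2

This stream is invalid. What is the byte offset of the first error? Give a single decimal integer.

Byte[0]=5D: 1-byte ASCII. cp=U+005D
Byte[1]=2B: 1-byte ASCII. cp=U+002B
Byte[2]=EE: 3-byte lead, need 2 cont bytes. acc=0xE
Byte[3]=AD: continuation. acc=(acc<<6)|0x2D=0x3AD
Byte[4]=A3: continuation. acc=(acc<<6)|0x23=0xEB63
Completed: cp=U+EB63 (starts at byte 2)
Byte[5]=7E: 1-byte ASCII. cp=U+007E
Byte[6]=FB: INVALID lead byte (not 0xxx/110x/1110/11110)

Answer: 6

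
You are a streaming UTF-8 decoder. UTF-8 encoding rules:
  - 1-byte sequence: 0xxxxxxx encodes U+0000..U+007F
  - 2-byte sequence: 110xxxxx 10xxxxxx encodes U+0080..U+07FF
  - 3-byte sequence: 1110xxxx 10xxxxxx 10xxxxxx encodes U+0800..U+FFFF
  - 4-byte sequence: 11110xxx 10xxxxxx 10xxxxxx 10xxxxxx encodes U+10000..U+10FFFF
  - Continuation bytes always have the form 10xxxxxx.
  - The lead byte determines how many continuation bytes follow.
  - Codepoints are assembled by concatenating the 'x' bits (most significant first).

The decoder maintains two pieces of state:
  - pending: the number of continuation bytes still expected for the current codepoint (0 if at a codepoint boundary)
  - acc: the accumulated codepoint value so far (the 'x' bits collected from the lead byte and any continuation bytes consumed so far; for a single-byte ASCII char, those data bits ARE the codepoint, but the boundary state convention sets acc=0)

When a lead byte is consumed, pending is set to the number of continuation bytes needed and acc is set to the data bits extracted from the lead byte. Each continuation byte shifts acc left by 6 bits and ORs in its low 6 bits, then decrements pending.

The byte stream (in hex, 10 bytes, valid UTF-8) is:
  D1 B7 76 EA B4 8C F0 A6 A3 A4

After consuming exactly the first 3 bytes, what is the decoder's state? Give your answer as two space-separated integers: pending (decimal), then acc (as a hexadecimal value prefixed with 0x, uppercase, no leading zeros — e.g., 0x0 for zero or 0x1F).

Byte[0]=D1: 2-byte lead. pending=1, acc=0x11
Byte[1]=B7: continuation. acc=(acc<<6)|0x37=0x477, pending=0
Byte[2]=76: 1-byte. pending=0, acc=0x0

Answer: 0 0x0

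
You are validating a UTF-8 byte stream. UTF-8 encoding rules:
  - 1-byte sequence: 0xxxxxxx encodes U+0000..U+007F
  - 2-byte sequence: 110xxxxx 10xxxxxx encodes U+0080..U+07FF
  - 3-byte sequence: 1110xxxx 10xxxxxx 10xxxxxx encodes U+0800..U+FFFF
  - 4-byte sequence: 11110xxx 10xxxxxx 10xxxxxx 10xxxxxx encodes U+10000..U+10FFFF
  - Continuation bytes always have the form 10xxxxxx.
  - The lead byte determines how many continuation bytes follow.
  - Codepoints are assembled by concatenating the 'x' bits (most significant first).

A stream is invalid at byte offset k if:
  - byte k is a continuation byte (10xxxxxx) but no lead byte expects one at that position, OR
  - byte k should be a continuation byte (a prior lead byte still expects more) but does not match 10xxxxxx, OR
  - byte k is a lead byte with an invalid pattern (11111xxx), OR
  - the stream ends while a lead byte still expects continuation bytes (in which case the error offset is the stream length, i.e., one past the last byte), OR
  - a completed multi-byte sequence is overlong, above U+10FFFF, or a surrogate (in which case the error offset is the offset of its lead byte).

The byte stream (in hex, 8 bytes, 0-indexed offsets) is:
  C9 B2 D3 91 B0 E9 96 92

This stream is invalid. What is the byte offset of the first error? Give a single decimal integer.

Answer: 4

Derivation:
Byte[0]=C9: 2-byte lead, need 1 cont bytes. acc=0x9
Byte[1]=B2: continuation. acc=(acc<<6)|0x32=0x272
Completed: cp=U+0272 (starts at byte 0)
Byte[2]=D3: 2-byte lead, need 1 cont bytes. acc=0x13
Byte[3]=91: continuation. acc=(acc<<6)|0x11=0x4D1
Completed: cp=U+04D1 (starts at byte 2)
Byte[4]=B0: INVALID lead byte (not 0xxx/110x/1110/11110)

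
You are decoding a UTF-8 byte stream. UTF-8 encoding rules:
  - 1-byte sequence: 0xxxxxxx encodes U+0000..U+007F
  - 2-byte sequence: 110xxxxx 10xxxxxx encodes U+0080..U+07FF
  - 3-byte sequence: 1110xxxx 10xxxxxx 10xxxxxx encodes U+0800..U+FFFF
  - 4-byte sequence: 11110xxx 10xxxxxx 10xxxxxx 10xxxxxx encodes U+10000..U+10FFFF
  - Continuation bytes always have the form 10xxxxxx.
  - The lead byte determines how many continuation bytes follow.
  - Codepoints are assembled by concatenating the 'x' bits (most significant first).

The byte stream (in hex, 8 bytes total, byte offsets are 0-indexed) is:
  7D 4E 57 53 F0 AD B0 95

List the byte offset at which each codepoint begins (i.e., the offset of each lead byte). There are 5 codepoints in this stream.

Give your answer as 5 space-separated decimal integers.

Answer: 0 1 2 3 4

Derivation:
Byte[0]=7D: 1-byte ASCII. cp=U+007D
Byte[1]=4E: 1-byte ASCII. cp=U+004E
Byte[2]=57: 1-byte ASCII. cp=U+0057
Byte[3]=53: 1-byte ASCII. cp=U+0053
Byte[4]=F0: 4-byte lead, need 3 cont bytes. acc=0x0
Byte[5]=AD: continuation. acc=(acc<<6)|0x2D=0x2D
Byte[6]=B0: continuation. acc=(acc<<6)|0x30=0xB70
Byte[7]=95: continuation. acc=(acc<<6)|0x15=0x2DC15
Completed: cp=U+2DC15 (starts at byte 4)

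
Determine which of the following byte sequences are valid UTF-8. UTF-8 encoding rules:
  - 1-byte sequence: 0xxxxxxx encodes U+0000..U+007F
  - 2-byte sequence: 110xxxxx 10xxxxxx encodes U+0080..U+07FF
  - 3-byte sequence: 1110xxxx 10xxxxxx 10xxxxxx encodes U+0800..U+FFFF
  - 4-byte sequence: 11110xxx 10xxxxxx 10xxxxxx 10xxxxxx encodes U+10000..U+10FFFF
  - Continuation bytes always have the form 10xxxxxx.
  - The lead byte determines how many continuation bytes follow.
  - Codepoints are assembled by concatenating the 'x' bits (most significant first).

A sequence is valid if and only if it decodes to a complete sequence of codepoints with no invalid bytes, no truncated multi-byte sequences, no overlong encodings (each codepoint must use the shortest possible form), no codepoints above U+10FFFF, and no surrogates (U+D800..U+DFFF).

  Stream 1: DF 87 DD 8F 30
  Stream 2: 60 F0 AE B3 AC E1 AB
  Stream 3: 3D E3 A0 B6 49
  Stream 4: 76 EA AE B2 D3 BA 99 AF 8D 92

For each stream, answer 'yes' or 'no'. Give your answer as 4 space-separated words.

Stream 1: decodes cleanly. VALID
Stream 2: error at byte offset 7. INVALID
Stream 3: decodes cleanly. VALID
Stream 4: error at byte offset 6. INVALID

Answer: yes no yes no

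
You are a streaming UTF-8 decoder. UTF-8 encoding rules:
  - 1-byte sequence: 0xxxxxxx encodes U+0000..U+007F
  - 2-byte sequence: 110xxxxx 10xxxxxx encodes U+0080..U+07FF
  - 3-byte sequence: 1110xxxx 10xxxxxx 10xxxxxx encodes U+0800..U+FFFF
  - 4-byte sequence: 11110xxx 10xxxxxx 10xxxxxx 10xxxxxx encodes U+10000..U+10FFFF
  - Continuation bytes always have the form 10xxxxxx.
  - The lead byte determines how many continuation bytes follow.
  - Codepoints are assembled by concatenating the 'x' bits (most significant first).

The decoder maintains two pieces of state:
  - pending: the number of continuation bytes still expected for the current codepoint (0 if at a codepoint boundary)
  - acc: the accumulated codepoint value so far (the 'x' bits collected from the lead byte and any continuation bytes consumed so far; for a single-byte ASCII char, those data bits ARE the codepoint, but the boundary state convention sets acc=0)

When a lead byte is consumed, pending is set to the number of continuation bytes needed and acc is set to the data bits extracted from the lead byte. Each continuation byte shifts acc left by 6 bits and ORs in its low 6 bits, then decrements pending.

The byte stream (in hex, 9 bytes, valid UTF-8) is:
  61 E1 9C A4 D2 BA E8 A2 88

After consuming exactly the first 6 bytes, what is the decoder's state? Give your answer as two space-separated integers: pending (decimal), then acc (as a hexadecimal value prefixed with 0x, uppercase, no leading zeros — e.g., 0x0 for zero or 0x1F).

Byte[0]=61: 1-byte. pending=0, acc=0x0
Byte[1]=E1: 3-byte lead. pending=2, acc=0x1
Byte[2]=9C: continuation. acc=(acc<<6)|0x1C=0x5C, pending=1
Byte[3]=A4: continuation. acc=(acc<<6)|0x24=0x1724, pending=0
Byte[4]=D2: 2-byte lead. pending=1, acc=0x12
Byte[5]=BA: continuation. acc=(acc<<6)|0x3A=0x4BA, pending=0

Answer: 0 0x4BA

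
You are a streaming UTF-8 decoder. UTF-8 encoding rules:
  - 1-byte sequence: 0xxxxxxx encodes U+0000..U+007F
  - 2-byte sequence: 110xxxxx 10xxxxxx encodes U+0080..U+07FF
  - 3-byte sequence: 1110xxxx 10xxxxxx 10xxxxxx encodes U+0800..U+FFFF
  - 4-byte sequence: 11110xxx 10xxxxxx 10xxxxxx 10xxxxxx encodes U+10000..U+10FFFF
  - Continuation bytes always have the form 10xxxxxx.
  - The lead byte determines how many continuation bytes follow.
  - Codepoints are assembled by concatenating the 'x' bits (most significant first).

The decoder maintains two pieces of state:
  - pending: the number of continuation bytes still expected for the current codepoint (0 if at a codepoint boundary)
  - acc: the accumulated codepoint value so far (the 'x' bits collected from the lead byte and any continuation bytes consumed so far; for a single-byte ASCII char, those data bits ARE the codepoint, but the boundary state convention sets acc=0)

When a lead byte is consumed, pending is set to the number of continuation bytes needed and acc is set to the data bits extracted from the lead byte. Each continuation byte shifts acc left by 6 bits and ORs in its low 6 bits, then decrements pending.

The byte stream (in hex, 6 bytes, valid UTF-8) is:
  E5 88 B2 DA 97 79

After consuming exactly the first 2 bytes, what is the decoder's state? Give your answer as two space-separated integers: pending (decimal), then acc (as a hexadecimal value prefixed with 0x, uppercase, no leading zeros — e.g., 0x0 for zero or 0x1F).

Byte[0]=E5: 3-byte lead. pending=2, acc=0x5
Byte[1]=88: continuation. acc=(acc<<6)|0x08=0x148, pending=1

Answer: 1 0x148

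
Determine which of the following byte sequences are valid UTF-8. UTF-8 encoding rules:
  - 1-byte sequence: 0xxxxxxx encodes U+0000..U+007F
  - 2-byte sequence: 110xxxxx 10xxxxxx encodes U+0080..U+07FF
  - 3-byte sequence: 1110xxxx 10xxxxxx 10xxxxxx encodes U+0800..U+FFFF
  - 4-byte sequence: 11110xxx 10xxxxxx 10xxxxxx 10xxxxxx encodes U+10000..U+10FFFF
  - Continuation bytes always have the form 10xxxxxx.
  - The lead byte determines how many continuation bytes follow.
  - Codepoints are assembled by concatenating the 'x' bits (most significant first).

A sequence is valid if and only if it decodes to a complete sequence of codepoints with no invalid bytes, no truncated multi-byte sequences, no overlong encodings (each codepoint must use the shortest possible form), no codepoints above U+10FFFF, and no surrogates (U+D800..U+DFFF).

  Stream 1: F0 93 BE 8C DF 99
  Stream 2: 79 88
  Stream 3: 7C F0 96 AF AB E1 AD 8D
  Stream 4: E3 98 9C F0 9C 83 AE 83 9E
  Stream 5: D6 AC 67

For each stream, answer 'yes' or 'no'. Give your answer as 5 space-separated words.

Answer: yes no yes no yes

Derivation:
Stream 1: decodes cleanly. VALID
Stream 2: error at byte offset 1. INVALID
Stream 3: decodes cleanly. VALID
Stream 4: error at byte offset 7. INVALID
Stream 5: decodes cleanly. VALID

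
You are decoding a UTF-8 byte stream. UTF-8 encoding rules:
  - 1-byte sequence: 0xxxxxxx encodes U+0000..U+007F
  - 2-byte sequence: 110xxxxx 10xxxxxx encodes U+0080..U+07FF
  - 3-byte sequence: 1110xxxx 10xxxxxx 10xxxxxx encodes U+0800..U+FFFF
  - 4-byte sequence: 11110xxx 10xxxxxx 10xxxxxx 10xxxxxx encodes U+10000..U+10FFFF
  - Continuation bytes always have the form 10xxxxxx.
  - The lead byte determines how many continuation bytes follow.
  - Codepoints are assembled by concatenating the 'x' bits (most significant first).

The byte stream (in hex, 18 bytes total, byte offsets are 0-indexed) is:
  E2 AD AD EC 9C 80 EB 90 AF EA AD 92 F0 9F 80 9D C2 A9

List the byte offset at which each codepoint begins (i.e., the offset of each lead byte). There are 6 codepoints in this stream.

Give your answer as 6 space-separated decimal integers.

Byte[0]=E2: 3-byte lead, need 2 cont bytes. acc=0x2
Byte[1]=AD: continuation. acc=(acc<<6)|0x2D=0xAD
Byte[2]=AD: continuation. acc=(acc<<6)|0x2D=0x2B6D
Completed: cp=U+2B6D (starts at byte 0)
Byte[3]=EC: 3-byte lead, need 2 cont bytes. acc=0xC
Byte[4]=9C: continuation. acc=(acc<<6)|0x1C=0x31C
Byte[5]=80: continuation. acc=(acc<<6)|0x00=0xC700
Completed: cp=U+C700 (starts at byte 3)
Byte[6]=EB: 3-byte lead, need 2 cont bytes. acc=0xB
Byte[7]=90: continuation. acc=(acc<<6)|0x10=0x2D0
Byte[8]=AF: continuation. acc=(acc<<6)|0x2F=0xB42F
Completed: cp=U+B42F (starts at byte 6)
Byte[9]=EA: 3-byte lead, need 2 cont bytes. acc=0xA
Byte[10]=AD: continuation. acc=(acc<<6)|0x2D=0x2AD
Byte[11]=92: continuation. acc=(acc<<6)|0x12=0xAB52
Completed: cp=U+AB52 (starts at byte 9)
Byte[12]=F0: 4-byte lead, need 3 cont bytes. acc=0x0
Byte[13]=9F: continuation. acc=(acc<<6)|0x1F=0x1F
Byte[14]=80: continuation. acc=(acc<<6)|0x00=0x7C0
Byte[15]=9D: continuation. acc=(acc<<6)|0x1D=0x1F01D
Completed: cp=U+1F01D (starts at byte 12)
Byte[16]=C2: 2-byte lead, need 1 cont bytes. acc=0x2
Byte[17]=A9: continuation. acc=(acc<<6)|0x29=0xA9
Completed: cp=U+00A9 (starts at byte 16)

Answer: 0 3 6 9 12 16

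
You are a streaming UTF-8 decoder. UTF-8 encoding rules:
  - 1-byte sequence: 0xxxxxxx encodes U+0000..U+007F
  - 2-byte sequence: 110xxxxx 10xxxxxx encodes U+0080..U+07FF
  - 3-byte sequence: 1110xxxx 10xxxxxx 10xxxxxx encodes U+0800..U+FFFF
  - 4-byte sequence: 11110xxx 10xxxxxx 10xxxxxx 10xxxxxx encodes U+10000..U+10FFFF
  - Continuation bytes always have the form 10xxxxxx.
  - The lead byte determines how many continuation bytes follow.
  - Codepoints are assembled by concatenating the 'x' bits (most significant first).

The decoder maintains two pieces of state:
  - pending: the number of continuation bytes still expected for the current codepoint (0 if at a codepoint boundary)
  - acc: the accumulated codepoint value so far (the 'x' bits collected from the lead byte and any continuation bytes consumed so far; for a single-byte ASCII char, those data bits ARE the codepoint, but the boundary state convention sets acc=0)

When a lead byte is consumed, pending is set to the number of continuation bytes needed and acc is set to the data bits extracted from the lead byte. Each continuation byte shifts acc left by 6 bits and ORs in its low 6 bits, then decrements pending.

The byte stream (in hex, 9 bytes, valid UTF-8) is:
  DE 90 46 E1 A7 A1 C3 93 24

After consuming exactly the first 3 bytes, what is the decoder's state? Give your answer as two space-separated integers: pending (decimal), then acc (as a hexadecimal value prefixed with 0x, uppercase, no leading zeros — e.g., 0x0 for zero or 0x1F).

Answer: 0 0x0

Derivation:
Byte[0]=DE: 2-byte lead. pending=1, acc=0x1E
Byte[1]=90: continuation. acc=(acc<<6)|0x10=0x790, pending=0
Byte[2]=46: 1-byte. pending=0, acc=0x0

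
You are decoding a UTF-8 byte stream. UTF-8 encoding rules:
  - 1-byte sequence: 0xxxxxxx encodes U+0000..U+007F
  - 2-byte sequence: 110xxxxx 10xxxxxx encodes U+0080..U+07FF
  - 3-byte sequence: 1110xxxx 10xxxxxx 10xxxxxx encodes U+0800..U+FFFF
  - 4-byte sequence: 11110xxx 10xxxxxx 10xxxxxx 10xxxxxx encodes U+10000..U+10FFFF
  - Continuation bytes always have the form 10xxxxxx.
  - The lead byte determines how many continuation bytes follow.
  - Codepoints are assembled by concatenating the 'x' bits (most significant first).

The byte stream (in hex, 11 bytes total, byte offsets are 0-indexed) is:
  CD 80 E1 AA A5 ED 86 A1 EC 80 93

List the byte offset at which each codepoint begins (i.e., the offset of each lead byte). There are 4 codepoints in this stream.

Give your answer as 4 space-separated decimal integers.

Answer: 0 2 5 8

Derivation:
Byte[0]=CD: 2-byte lead, need 1 cont bytes. acc=0xD
Byte[1]=80: continuation. acc=(acc<<6)|0x00=0x340
Completed: cp=U+0340 (starts at byte 0)
Byte[2]=E1: 3-byte lead, need 2 cont bytes. acc=0x1
Byte[3]=AA: continuation. acc=(acc<<6)|0x2A=0x6A
Byte[4]=A5: continuation. acc=(acc<<6)|0x25=0x1AA5
Completed: cp=U+1AA5 (starts at byte 2)
Byte[5]=ED: 3-byte lead, need 2 cont bytes. acc=0xD
Byte[6]=86: continuation. acc=(acc<<6)|0x06=0x346
Byte[7]=A1: continuation. acc=(acc<<6)|0x21=0xD1A1
Completed: cp=U+D1A1 (starts at byte 5)
Byte[8]=EC: 3-byte lead, need 2 cont bytes. acc=0xC
Byte[9]=80: continuation. acc=(acc<<6)|0x00=0x300
Byte[10]=93: continuation. acc=(acc<<6)|0x13=0xC013
Completed: cp=U+C013 (starts at byte 8)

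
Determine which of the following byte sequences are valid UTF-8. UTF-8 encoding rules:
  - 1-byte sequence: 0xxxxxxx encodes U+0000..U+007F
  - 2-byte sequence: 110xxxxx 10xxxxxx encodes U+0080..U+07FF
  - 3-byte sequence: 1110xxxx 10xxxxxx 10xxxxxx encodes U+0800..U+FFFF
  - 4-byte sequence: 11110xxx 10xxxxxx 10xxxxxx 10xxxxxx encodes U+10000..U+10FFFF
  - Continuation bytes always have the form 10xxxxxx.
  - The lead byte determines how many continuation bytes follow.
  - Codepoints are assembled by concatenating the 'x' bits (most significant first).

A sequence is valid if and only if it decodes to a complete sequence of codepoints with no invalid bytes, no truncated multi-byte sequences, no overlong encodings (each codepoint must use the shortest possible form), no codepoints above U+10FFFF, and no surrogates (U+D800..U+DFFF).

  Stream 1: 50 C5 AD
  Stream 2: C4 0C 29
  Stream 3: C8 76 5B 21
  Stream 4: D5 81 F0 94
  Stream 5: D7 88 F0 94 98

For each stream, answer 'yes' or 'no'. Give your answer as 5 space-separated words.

Stream 1: decodes cleanly. VALID
Stream 2: error at byte offset 1. INVALID
Stream 3: error at byte offset 1. INVALID
Stream 4: error at byte offset 4. INVALID
Stream 5: error at byte offset 5. INVALID

Answer: yes no no no no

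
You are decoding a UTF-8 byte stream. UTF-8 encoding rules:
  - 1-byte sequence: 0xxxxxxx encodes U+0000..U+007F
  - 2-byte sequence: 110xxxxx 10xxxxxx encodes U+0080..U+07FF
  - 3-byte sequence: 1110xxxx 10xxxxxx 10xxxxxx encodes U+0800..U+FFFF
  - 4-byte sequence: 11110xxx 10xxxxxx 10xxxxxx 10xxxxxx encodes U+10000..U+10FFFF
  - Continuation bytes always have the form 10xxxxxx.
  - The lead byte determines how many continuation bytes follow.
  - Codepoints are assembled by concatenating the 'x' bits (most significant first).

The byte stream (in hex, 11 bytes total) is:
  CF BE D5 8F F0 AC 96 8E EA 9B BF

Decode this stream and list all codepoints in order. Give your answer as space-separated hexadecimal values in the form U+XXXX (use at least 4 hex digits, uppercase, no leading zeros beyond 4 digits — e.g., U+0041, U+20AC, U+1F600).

Byte[0]=CF: 2-byte lead, need 1 cont bytes. acc=0xF
Byte[1]=BE: continuation. acc=(acc<<6)|0x3E=0x3FE
Completed: cp=U+03FE (starts at byte 0)
Byte[2]=D5: 2-byte lead, need 1 cont bytes. acc=0x15
Byte[3]=8F: continuation. acc=(acc<<6)|0x0F=0x54F
Completed: cp=U+054F (starts at byte 2)
Byte[4]=F0: 4-byte lead, need 3 cont bytes. acc=0x0
Byte[5]=AC: continuation. acc=(acc<<6)|0x2C=0x2C
Byte[6]=96: continuation. acc=(acc<<6)|0x16=0xB16
Byte[7]=8E: continuation. acc=(acc<<6)|0x0E=0x2C58E
Completed: cp=U+2C58E (starts at byte 4)
Byte[8]=EA: 3-byte lead, need 2 cont bytes. acc=0xA
Byte[9]=9B: continuation. acc=(acc<<6)|0x1B=0x29B
Byte[10]=BF: continuation. acc=(acc<<6)|0x3F=0xA6FF
Completed: cp=U+A6FF (starts at byte 8)

Answer: U+03FE U+054F U+2C58E U+A6FF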